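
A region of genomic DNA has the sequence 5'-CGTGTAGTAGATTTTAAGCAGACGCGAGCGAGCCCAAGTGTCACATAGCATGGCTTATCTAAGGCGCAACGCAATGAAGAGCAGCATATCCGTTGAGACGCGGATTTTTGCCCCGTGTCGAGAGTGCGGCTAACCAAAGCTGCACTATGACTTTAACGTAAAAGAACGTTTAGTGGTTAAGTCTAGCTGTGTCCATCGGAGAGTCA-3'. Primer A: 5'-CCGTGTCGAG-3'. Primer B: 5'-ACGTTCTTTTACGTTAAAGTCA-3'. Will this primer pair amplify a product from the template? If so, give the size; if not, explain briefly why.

Primer A (CCGTGTCGAG) matches the top strand at positions 113–122; it acts as a forward primer.
Primer B's reverse complement is TGACTTTAACGTAAAAGAACGT, matching the top strand at positions 148–169; it acts as a reverse primer.
The 3' ends face each other across positions 113–169, giving a 57 bp product.

Yes — a 57 bp product.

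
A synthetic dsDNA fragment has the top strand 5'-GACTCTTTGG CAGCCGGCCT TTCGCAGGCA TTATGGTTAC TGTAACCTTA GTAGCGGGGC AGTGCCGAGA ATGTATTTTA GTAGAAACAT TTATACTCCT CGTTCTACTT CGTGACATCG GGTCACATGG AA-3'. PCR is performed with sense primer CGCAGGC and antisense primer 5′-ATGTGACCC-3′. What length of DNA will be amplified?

106 bp

Forward primer CGCAGGC is found on the top strand at positions 23–29.
Taking the reverse complement of ATGTGACCC gives GGGTCACAT, found at positions 120–128 on the template; the primer anneals here to the top strand with its 3' end pointing upstream.
The product runs from position 23 to position 128, so its length is 128 − 23 + 1 = 106 bp.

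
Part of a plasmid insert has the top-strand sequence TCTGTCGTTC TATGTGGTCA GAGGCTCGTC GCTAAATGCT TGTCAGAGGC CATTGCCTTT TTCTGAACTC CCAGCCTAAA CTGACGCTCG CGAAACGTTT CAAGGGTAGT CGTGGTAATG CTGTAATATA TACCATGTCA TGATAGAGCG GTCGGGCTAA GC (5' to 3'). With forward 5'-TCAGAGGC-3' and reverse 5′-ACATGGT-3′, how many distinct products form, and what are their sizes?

The forward primer TCAGAGGC matches the top strand at positions 18–25, 43–50.
The reverse primer's reverse complement is ACCATGT, matching at positions 132–138.
Each forward site pairs with the reverse site to give a product ending at position 138: sizes 121, 96 bp.

Two products: 121 bp, 96 bp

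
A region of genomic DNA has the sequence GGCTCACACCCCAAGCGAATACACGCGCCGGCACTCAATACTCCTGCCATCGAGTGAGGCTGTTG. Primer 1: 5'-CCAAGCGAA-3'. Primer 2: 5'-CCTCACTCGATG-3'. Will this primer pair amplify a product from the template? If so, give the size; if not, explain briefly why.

Primer 1 (CCAAGCGAA) matches the top strand at positions 11–19; it acts as a forward primer.
Primer 2's reverse complement is CATCGAGTGAGG, matching the top strand at positions 48–59; it acts as a reverse primer.
The 3' ends face each other across positions 11–59, giving a 49 bp product.

Yes — a 49 bp product.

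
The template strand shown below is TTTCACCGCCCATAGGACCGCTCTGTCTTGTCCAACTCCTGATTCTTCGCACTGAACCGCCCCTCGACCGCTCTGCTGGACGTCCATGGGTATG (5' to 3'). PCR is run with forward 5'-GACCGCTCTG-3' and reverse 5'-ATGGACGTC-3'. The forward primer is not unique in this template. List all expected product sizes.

72 bp, 22 bp

The forward primer GACCGCTCTG matches the top strand at positions 16–25, 66–75.
The reverse primer's reverse complement is GACGTCCAT, matching at positions 79–87.
Each forward site pairs with the reverse site to give a product ending at position 87: sizes 72, 22 bp.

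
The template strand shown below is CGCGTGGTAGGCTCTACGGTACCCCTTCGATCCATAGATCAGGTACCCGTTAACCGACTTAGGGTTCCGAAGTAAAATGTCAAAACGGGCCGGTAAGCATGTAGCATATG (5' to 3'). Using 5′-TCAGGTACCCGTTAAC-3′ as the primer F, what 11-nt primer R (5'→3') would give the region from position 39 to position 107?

5'-ATGCTACATGC-3'

The product's 3' end on the top strand is position 107.
The reverse primer anneals to the top strand over positions 97–107, i.e. to GCATGTAGCAT.
Its sequence written 5'→3' is the reverse complement: ATGCTACATGC.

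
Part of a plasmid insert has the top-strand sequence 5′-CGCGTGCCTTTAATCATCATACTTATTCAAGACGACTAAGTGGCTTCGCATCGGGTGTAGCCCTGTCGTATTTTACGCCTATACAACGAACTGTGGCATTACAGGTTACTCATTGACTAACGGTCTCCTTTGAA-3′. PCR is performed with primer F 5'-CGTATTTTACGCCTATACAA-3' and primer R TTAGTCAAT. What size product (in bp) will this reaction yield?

The forward primer matches the template at positions 67–86.
The reverse primer's reverse complement is ATTGACTAA, which matches the template at positions 112–120.
The product runs from position 67 to position 120, so its length is 120 − 67 + 1 = 54 bp.

54 bp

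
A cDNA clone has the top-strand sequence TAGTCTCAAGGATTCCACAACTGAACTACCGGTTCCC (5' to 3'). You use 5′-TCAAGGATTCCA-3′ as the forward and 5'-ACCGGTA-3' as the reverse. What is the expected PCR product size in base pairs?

Scanning the template, TCAAGGATTCCA occurs at positions 6–17; this primer anneals to the bottom strand there with its 3' end pointing downstream.
Reverse complement of the reverse primer: TACCGGT. This occurs on the top strand at positions 27–33.
Product length = (reverse-primer end) − (forward-primer start) + 1 = 33 − 6 + 1 = 28 bp.

28 bp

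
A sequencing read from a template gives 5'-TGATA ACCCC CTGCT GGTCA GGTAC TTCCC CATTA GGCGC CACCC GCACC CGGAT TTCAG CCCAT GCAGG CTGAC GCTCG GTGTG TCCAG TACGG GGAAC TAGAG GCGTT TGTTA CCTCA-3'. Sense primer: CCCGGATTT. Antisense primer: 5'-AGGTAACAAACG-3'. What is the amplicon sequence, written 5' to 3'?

5'-CCCGGATTTCAGCCCATGCAGGCTGACGCTCGGTGTGTCCAGTACGGGGAACTAGAGGCGTTTGTTACCT-3'

Forward primer CCCGGATTT is found on the top strand at positions 49–57.
Taking the reverse complement of AGGTAACAAACG gives CGTTTGTTACCT, found at positions 107–118 on the template; the primer anneals here to the top strand with its 3' end pointing upstream.
The product is the template from position 49 through 118 (70 bp).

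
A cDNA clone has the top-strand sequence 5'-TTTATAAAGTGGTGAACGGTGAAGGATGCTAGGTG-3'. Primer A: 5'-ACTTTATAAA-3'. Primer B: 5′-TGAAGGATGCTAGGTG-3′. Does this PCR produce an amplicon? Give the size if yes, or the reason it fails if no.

No product — the primers' 3' ends point away from each other.

Primer A (ACTTTATAAA) has reverse complement TTTATAAAGT, which matches the top strand at positions 1–10; primer A anneals to the top strand there with its 3' end pointing upstream toward position 1.
Primer B (TGAAGGATGCTAGGTG) matches the top strand directly at positions 20–35; it anneals to the bottom strand with its 3' end pointing downstream toward position 35.
The 3' ends diverge (primer A extends toward position 1, primer B toward position 35), so the primers never converge on a shared product.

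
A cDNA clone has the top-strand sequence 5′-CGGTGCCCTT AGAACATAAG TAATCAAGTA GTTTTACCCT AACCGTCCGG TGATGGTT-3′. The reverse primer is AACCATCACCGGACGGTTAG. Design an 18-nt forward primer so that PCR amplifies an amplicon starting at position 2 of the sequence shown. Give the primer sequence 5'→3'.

5'-GGTGCCCTTAGAACATAA-3'

The reverse primer's reverse complement CTAACCGTCCGGTGATGGTT matches the template at positions 39–58; the product starts at position 2.
The forward primer is identical to the top strand over positions 2–19: GGTGCCCTTAGAACATAA.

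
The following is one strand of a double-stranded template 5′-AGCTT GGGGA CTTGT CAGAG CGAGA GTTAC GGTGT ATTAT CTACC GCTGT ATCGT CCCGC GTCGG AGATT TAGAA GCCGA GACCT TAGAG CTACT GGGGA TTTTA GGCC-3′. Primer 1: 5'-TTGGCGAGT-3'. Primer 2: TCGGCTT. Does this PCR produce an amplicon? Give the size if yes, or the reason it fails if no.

Primer 1 (TTGGCGAGT) does not match the top strand, and its reverse complement ACTCGCCAA does not match either.
With no annealing site for primer 1, no amplification occurs.

No product — primer 1 has no binding site in the template.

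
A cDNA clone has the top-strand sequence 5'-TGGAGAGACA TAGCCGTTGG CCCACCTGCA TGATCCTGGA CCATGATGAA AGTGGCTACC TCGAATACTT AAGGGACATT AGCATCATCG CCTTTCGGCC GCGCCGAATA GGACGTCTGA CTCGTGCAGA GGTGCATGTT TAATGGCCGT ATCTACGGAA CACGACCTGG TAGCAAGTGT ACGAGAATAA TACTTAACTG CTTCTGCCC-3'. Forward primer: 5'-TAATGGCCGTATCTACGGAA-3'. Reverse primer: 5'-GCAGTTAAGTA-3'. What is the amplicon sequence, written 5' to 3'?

5'-TAATGGCCGTATCTACGGAACACGACCTGGTAGCAAGTGTACGAGAATAATACTTAACTGC-3'

Forward primer TAATGGCCGTATCTACGGAA is found on the top strand at positions 141–160.
The reverse primer's reverse complement is TACTTAACTGC, which matches the template at positions 191–201.
The product is the template from position 141 through 201 (61 bp).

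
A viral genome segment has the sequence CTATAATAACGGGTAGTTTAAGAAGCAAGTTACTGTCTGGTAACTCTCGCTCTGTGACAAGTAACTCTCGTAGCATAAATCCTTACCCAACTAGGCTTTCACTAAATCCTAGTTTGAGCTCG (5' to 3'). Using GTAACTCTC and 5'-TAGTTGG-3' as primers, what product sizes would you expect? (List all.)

The forward primer GTAACTCTC matches the top strand at positions 40–48, 61–69.
The reverse primer's reverse complement is CCAACTA, matching at positions 87–93.
Each forward site pairs with the reverse site to give a product ending at position 93: sizes 54, 33 bp.

54 bp, 33 bp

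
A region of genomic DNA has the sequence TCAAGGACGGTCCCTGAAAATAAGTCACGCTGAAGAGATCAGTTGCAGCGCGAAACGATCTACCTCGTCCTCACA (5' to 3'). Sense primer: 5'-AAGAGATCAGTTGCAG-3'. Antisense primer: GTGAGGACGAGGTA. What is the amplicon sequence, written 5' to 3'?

Forward primer AAGAGATCAGTTGCAG is found on the top strand at positions 33–48.
Taking the reverse complement of GTGAGGACGAGGTA gives TACCTCGTCCTCAC, found at positions 61–74 on the template; the primer anneals here to the top strand with its 3' end pointing upstream.
The product is the template from position 33 through 74 (42 bp).

5'-AAGAGATCAGTTGCAGCGCGAAACGATCTACCTCGTCCTCAC-3'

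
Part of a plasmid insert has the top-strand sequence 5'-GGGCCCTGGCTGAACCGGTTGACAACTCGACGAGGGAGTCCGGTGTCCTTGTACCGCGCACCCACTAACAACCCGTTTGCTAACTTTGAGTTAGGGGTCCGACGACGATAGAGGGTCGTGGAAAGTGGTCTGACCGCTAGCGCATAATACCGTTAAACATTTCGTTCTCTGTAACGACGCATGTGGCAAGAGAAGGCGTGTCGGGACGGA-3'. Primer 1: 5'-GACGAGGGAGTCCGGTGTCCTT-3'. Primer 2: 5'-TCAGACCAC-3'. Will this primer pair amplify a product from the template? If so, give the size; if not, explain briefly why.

Primer 1 (GACGAGGGAGTCCGGTGTCCTT) matches the top strand at positions 29–50; it acts as a forward primer.
Primer 2's reverse complement is GTGGTCTGA, matching the top strand at positions 125–133; it acts as a reverse primer.
The 3' ends face each other across positions 29–133, giving a 105 bp product.

Yes — a 105 bp product.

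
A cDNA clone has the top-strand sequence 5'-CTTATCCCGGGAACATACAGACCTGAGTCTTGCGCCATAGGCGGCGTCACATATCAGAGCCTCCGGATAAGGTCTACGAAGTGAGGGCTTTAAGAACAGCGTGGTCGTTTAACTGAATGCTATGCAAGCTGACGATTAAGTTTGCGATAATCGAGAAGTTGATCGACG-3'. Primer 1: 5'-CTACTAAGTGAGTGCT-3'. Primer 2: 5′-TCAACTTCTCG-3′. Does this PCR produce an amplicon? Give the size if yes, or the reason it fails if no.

No product — primer 1 has no binding site in the template.

Primer 1 (CTACTAAGTGAGTGCT) does not match the top strand, and its reverse complement AGCACTCACTTAGTAG does not match either.
With no annealing site for primer 1, no amplification occurs.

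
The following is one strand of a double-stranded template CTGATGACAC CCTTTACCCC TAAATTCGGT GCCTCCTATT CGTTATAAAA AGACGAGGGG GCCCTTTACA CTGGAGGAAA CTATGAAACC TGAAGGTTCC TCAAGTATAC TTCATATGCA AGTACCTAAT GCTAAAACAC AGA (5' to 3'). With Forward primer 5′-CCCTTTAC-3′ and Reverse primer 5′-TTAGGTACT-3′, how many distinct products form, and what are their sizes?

Two products: 120 bp, 68 bp

The forward primer CCCTTTAC matches the top strand at positions 10–17, 62–69.
The reverse primer's reverse complement is AGTACCTAA, matching at positions 121–129.
Each forward site pairs with the reverse site to give a product ending at position 129: sizes 120, 68 bp.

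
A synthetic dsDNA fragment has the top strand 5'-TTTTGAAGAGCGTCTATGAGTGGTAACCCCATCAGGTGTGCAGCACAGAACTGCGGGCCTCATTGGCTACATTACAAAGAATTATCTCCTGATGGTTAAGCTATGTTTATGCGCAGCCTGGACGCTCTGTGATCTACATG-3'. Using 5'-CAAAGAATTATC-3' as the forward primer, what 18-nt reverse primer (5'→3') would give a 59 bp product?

5'-ATCACAGAGCGTCCAGGC-3'

The forward primer binds at positions 75–86, so a 59 bp product ends at position 75 + 59 − 1 = 133.
The reverse primer anneals to the top strand over positions 116–133, i.e. to GCCTGGACGCTCTGTGAT.
Its sequence written 5'→3' is the reverse complement: ATCACAGAGCGTCCAGGC.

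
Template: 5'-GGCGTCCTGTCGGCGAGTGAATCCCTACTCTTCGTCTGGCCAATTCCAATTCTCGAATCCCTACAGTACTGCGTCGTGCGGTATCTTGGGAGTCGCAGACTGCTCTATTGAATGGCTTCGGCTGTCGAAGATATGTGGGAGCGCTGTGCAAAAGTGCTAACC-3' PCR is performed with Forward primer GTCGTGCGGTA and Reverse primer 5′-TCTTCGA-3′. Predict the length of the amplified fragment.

Scanning the template, GTCGTGCGGTA occurs at positions 73–83; this primer anneals to the bottom strand there with its 3' end pointing downstream.
Reverse complement of the reverse primer: TCGAAGA. This occurs on the top strand at positions 125–131.
The product runs from position 73 to position 131, so its length is 131 − 73 + 1 = 59 bp.

59 bp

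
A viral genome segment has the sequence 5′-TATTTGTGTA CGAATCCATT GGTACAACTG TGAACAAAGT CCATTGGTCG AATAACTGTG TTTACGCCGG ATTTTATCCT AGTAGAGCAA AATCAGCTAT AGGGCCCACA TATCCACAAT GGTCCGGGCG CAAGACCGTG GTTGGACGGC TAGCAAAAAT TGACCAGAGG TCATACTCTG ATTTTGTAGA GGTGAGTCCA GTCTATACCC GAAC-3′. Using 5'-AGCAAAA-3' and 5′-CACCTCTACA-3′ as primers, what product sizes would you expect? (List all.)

109 bp, 43 bp

The forward primer AGCAAAA matches the top strand at positions 86–92, 152–158.
The reverse primer's reverse complement is TGTAGAGGTG, matching at positions 185–194.
Each forward site pairs with the reverse site to give a product ending at position 194: sizes 109, 43 bp.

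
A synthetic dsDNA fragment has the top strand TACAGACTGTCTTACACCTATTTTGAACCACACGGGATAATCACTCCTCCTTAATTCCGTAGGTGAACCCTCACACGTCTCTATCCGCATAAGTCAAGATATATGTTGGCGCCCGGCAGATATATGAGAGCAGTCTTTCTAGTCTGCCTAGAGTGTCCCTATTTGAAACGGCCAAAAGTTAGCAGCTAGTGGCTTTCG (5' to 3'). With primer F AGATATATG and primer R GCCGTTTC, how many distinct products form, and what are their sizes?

Two products: 76 bp, 55 bp

The forward primer AGATATATG matches the top strand at positions 97–105, 118–126.
The reverse primer's reverse complement is GAAACGGC, matching at positions 165–172.
Each forward site pairs with the reverse site to give a product ending at position 172: sizes 76, 55 bp.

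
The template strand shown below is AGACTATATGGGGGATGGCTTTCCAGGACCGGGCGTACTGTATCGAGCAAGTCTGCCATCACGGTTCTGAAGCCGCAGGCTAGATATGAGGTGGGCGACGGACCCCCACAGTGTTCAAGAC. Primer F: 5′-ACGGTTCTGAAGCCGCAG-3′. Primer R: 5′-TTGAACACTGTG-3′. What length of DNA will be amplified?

Scanning the template, ACGGTTCTGAAGCCGCAG occurs at positions 61–78; this primer anneals to the bottom strand there with its 3' end pointing downstream.
The reverse primer's reverse complement is CACAGTGTTCAA, which matches the template at positions 107–118.
Amplicon spans positions 61–118: 58 bp.

58 bp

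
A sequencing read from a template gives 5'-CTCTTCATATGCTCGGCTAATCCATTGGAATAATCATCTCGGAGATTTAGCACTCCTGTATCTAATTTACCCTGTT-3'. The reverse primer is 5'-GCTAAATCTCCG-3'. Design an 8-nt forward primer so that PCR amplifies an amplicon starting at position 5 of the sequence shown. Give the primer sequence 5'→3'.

5'-TCATATGC-3'

The reverse primer's reverse complement CGGAGATTTAGC matches the template at positions 40–51; the product starts at position 5.
The forward primer is identical to the top strand over positions 5–12: TCATATGC.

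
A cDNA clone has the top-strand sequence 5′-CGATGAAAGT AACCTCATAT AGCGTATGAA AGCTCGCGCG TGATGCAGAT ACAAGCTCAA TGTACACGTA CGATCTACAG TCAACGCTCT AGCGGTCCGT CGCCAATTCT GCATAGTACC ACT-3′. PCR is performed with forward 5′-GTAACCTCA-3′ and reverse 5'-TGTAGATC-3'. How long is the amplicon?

Forward primer GTAACCTCA is found on the top strand at positions 9–17.
The reverse primer's reverse complement is GATCTACA, which matches the template at positions 72–79.
The product runs from position 9 to position 79, so its length is 79 − 9 + 1 = 71 bp.

71 bp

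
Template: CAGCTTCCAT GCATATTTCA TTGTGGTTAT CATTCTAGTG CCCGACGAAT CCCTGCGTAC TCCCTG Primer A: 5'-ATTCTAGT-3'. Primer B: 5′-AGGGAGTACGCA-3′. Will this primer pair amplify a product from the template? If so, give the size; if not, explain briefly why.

Yes — a 34 bp product.

Primer A (ATTCTAGT) matches the top strand at positions 32–39; it acts as a forward primer.
Primer B's reverse complement is TGCGTACTCCCT, matching the top strand at positions 54–65; it acts as a reverse primer.
The 3' ends face each other across positions 32–65, giving a 34 bp product.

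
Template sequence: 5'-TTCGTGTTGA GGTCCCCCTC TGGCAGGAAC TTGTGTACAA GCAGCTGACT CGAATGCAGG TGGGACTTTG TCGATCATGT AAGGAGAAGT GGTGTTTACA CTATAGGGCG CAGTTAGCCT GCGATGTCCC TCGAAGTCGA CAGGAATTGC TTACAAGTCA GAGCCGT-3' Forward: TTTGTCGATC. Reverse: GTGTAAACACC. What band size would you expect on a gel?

35 bp

Forward primer TTTGTCGATC is found on the top strand at positions 67–76.
Taking the reverse complement of GTGTAAACACC gives GGTGTTTACAC, found at positions 91–101 on the template; the primer anneals here to the top strand with its 3' end pointing upstream.
The product runs from position 67 to position 101, so its length is 101 − 67 + 1 = 35 bp.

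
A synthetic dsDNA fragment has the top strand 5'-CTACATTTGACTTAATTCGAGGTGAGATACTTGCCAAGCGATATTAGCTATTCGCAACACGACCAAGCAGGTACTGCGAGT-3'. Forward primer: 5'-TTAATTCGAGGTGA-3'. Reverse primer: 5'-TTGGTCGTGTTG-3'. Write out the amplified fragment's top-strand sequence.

Scanning the template, TTAATTCGAGGTGA occurs at positions 12–25; this primer anneals to the bottom strand there with its 3' end pointing downstream.
Taking the reverse complement of TTGGTCGTGTTG gives CAACACGACCAA, found at positions 55–66 on the template; the primer anneals here to the top strand with its 3' end pointing upstream.
The product is the template from position 12 through 66 (55 bp).

5'-TTAATTCGAGGTGAGATACTTGCCAAGCGATATTAGCTATTCGCAACACGACCAA-3'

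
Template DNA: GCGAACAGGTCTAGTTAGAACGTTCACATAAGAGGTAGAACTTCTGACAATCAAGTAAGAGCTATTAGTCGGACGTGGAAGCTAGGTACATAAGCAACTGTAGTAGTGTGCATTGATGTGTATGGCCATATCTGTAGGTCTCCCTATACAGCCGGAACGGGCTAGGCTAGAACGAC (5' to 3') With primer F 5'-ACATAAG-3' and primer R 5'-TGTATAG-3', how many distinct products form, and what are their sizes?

The forward primer ACATAAG matches the top strand at positions 26–32, 88–94.
The reverse primer's reverse complement is CTATACA, matching at positions 144–150.
Each forward site pairs with the reverse site to give a product ending at position 150: sizes 125, 63 bp.

Two products: 125 bp, 63 bp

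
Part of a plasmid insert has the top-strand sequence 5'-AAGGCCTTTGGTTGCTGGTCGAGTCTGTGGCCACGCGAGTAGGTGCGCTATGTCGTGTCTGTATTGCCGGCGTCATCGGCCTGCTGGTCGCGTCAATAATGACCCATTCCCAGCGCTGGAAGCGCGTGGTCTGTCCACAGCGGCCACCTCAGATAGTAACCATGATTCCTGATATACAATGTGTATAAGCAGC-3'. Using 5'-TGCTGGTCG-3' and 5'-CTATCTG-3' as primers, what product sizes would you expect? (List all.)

144 bp, 75 bp

The forward primer TGCTGGTCG matches the top strand at positions 13–21, 82–90.
The reverse primer's reverse complement is CAGATAG, matching at positions 150–156.
Each forward site pairs with the reverse site to give a product ending at position 156: sizes 144, 75 bp.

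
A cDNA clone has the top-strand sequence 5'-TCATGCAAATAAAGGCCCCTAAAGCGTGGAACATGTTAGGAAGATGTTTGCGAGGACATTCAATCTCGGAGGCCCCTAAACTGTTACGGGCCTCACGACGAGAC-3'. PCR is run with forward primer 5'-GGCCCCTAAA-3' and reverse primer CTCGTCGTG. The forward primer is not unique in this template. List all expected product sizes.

89 bp, 32 bp

The forward primer GGCCCCTAAA matches the top strand at positions 14–23, 71–80.
The reverse primer's reverse complement is CACGACGAG, matching at positions 94–102.
Each forward site pairs with the reverse site to give a product ending at position 102: sizes 89, 32 bp.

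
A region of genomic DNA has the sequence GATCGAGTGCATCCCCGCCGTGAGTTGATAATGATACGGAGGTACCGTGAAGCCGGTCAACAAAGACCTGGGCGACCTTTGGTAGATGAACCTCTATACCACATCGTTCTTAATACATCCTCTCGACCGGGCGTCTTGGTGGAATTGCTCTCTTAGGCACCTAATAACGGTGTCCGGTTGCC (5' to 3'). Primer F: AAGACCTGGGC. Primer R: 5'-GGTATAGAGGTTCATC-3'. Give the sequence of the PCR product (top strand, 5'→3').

The forward primer matches the template at positions 63–73.
Reverse complement of the reverse primer: GATGAACCTCTATACC. This occurs on the top strand at positions 85–100.
The product is the template from position 63 through 100 (38 bp).

5'-AAGACCTGGGCGACCTTTGGTAGATGAACCTCTATACC-3'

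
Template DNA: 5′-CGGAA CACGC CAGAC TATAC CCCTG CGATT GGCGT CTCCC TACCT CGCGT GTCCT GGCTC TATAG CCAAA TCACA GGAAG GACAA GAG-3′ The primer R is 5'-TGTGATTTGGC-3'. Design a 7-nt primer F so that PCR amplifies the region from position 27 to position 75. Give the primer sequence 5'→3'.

The reverse primer's reverse complement GCCAAATCACA matches the template at positions 65–75; the product starts at position 27.
The forward primer is identical to the top strand over positions 27–33: GATTGGC.

5'-GATTGGC-3'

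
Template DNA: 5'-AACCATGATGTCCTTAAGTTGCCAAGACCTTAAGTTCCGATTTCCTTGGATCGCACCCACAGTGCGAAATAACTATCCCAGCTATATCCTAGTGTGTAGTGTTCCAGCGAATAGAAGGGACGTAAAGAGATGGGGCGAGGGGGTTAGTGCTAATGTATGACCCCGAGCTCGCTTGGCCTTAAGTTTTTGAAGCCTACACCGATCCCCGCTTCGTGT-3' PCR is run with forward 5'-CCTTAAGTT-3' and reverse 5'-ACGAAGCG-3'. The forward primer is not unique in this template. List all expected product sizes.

203 bp, 187 bp, 38 bp

The forward primer CCTTAAGTT matches the top strand at positions 12–20, 28–36, 177–185.
The reverse primer's reverse complement is CGCTTCGT, matching at positions 207–214.
Each forward site pairs with the reverse site to give a product ending at position 214: sizes 203, 187, 38 bp.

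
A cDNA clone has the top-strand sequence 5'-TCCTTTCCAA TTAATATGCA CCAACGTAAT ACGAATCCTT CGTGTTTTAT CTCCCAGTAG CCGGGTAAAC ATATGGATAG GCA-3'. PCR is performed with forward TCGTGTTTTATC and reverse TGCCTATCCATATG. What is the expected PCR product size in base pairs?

44 bp

Scanning the template, TCGTGTTTTATC occurs at positions 40–51; this primer anneals to the bottom strand there with its 3' end pointing downstream.
The reverse primer's reverse complement is CATATGGATAGGCA, which matches the template at positions 70–83.
Product length = (reverse-primer end) − (forward-primer start) + 1 = 83 − 40 + 1 = 44 bp.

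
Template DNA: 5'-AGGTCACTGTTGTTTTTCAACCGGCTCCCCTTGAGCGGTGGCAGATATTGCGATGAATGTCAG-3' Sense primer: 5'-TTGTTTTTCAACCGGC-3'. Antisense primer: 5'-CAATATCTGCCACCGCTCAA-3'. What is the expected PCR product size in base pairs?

The forward primer matches the template at positions 10–25.
Reverse complement of the reverse primer: TTGAGCGGTGGCAGATATTG. This occurs on the top strand at positions 31–50.
Product length = (reverse-primer end) − (forward-primer start) + 1 = 50 − 10 + 1 = 41 bp.

41 bp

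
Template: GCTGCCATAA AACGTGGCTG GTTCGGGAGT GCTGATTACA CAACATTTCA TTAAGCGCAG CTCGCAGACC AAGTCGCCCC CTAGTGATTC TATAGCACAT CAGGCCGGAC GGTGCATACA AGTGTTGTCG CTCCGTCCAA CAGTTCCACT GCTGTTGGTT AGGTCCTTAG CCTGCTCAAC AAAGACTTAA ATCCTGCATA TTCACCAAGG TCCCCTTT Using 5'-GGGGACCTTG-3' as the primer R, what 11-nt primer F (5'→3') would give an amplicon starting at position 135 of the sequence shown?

The reverse primer's reverse complement CAAGGTCCCC matches the template at positions 206–215; the product starts at position 135.
The forward primer is identical to the top strand over positions 135–145: GTCCAACAGTT.

5'-GTCCAACAGTT-3'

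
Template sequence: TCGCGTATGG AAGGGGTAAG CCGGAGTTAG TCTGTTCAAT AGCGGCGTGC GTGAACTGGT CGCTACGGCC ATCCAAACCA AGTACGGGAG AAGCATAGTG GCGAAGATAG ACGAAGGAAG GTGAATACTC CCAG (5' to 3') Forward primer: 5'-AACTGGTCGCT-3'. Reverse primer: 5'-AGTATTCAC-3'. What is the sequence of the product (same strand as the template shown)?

5'-AACTGGTCGCTACGGCCATCCAAACCAAGTACGGGAGAAGCATAGTGGCGAAGATAGACGAAGGAAGGTGAATACT-3'

Scanning the template, AACTGGTCGCT occurs at positions 54–64; this primer anneals to the bottom strand there with its 3' end pointing downstream.
Reverse complement of the reverse primer: GTGAATACT. This occurs on the top strand at positions 121–129.
The product is the template from position 54 through 129 (76 bp).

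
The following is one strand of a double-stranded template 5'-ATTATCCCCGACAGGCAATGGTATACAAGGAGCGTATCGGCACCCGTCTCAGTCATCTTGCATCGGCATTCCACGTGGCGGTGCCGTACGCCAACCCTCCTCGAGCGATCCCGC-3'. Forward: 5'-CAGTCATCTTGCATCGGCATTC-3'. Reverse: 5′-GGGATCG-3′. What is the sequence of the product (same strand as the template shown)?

Scanning the template, CAGTCATCTTGCATCGGCATTC occurs at positions 50–71; this primer anneals to the bottom strand there with its 3' end pointing downstream.
Reverse complement of the reverse primer: CGATCCC. This occurs on the top strand at positions 106–112.
The product is the template from position 50 through 112 (63 bp).

5'-CAGTCATCTTGCATCGGCATTCCACGTGGCGGTGCCGTACGCCAACCCTCCTCGAGCGATCCC-3'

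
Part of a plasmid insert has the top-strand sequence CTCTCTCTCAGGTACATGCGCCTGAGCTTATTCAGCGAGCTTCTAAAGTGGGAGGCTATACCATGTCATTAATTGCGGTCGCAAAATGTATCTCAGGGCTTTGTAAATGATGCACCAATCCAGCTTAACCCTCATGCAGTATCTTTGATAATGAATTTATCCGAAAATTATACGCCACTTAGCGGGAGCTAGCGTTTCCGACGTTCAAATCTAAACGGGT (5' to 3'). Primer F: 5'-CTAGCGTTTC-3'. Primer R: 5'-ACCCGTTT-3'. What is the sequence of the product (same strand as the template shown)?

5'-CTAGCGTTTCCGACGTTCAAATCTAAACGGGT-3'

Scanning the template, CTAGCGTTTC occurs at positions 189–198; this primer anneals to the bottom strand there with its 3' end pointing downstream.
Reverse complement of the reverse primer: AAACGGGT. This occurs on the top strand at positions 213–220.
The product is the template from position 189 through 220 (32 bp).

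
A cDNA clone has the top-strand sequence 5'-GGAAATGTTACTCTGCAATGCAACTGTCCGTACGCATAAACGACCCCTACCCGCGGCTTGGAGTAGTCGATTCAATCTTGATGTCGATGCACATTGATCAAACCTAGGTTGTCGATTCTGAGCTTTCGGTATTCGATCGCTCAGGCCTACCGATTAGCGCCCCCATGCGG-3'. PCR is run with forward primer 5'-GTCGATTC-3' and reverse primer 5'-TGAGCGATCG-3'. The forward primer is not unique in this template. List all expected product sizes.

The forward primer GTCGATTC matches the top strand at positions 66–73, 111–118.
The reverse primer's reverse complement is CGATCGCTCA, matching at positions 134–143.
Each forward site pairs with the reverse site to give a product ending at position 143: sizes 78, 33 bp.

78 bp, 33 bp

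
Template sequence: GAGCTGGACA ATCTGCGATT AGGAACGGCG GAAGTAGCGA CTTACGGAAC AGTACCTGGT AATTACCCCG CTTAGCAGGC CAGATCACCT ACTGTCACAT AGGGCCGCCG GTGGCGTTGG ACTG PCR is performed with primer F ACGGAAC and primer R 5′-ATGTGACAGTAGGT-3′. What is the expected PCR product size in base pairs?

The forward primer matches the template at positions 44–50.
Reverse complement of the reverse primer: ACCTACTGTCACAT. This occurs on the top strand at positions 87–100.
The product runs from position 44 to position 100, so its length is 100 − 44 + 1 = 57 bp.

57 bp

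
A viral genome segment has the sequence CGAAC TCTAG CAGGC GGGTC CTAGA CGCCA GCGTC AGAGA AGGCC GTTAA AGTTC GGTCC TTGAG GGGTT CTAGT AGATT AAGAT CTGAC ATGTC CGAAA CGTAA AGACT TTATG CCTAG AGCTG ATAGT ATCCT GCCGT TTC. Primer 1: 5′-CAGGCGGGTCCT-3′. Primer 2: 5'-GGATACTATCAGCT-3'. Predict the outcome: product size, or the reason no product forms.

Yes — a 124 bp product.

Primer 1 (CAGGCGGGTCCT) matches the top strand at positions 11–22; it acts as a forward primer.
Primer 2's reverse complement is AGCTGATAGTATCC, matching the top strand at positions 121–134; it acts as a reverse primer.
The 3' ends face each other across positions 11–134, giving a 124 bp product.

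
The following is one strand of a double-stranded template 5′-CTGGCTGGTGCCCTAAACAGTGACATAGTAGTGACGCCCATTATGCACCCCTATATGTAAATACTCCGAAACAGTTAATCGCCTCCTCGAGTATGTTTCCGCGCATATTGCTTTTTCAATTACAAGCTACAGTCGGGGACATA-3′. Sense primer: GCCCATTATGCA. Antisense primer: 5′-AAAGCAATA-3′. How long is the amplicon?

79 bp

Scanning the template, GCCCATTATGCA occurs at positions 36–47; this primer anneals to the bottom strand there with its 3' end pointing downstream.
Reverse complement of the reverse primer: TATTGCTTT. This occurs on the top strand at positions 106–114.
The product runs from position 36 to position 114, so its length is 114 − 36 + 1 = 79 bp.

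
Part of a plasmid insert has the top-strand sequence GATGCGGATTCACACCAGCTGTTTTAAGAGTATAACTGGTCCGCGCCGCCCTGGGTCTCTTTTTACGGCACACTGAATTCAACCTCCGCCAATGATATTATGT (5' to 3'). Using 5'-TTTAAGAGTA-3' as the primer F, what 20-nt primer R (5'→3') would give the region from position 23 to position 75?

The product's 3' end on the top strand is position 75.
The reverse primer anneals to the top strand over positions 56–75, i.e. to TCTCTTTTTACGGCACACTG.
Its sequence written 5'→3' is the reverse complement: CAGTGTGCCGTAAAAAGAGA.

5'-CAGTGTGCCGTAAAAAGAGA-3'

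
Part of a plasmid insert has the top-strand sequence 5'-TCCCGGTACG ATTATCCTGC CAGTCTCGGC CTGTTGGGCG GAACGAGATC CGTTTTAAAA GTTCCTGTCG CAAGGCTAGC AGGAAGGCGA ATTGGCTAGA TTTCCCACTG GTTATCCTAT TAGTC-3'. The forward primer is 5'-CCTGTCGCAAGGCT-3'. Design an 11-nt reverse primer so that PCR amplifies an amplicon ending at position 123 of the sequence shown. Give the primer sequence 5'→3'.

The forward primer binds at positions 64–77; the product's 3' end on the top strand is position 123.
The reverse primer anneals to the top strand over positions 113–123, i.e. to TATCCTATTAG.
Its sequence written 5'→3' is the reverse complement: CTAATAGGATA.

5'-CTAATAGGATA-3'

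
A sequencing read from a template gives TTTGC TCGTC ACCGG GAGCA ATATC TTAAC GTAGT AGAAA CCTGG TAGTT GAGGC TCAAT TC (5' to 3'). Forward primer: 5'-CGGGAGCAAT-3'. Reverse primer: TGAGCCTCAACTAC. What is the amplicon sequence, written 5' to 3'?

Scanning the template, CGGGAGCAAT occurs at positions 13–22; this primer anneals to the bottom strand there with its 3' end pointing downstream.
Taking the reverse complement of TGAGCCTCAACTAC gives GTAGTTGAGGCTCA, found at positions 45–58 on the template; the primer anneals here to the top strand with its 3' end pointing upstream.
The product is the template from position 13 through 58 (46 bp).

5'-CGGGAGCAATATCTTAACGTAGTAGAAACCTGGTAGTTGAGGCTCA-3'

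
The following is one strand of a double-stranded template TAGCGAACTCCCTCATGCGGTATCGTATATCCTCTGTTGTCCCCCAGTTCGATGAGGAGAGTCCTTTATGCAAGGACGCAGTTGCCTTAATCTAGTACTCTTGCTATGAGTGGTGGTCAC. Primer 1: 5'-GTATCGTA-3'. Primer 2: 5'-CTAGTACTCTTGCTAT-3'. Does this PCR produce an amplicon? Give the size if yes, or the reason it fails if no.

No product — both primers anneal to the same strand and extend in the same direction.

Primer 1 (GTATCGTA) matches the top strand at positions 20–27 (3' end points downstream).
Primer 2 (CTAGTACTCTTGCTAT) also matches the top strand directly, at positions 92–107 — its reverse complement ATAGCAAGAGTACTAG is not present.
Both primers anneal to the bottom strand with 3' ends pointing the same way, so neither can prime synthesis back toward the other.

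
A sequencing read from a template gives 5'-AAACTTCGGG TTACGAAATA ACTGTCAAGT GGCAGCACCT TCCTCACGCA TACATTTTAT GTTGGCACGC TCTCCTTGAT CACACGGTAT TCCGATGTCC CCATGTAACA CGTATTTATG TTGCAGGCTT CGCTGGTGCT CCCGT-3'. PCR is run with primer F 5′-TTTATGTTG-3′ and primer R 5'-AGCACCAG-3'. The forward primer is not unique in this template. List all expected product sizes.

The forward primer TTTATGTTG matches the top strand at positions 56–64, 115–123.
The reverse primer's reverse complement is CTGGTGCT, matching at positions 133–140.
Each forward site pairs with the reverse site to give a product ending at position 140: sizes 85, 26 bp.

85 bp, 26 bp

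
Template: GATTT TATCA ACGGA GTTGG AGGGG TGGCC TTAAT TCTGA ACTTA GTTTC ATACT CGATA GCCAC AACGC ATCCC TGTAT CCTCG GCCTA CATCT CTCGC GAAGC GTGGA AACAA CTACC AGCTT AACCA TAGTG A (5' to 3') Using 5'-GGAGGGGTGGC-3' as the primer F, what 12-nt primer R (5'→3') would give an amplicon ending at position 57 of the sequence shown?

5'-CGAGTATGAAAC-3'

The forward primer binds at positions 19–29; the product's 3' end on the top strand is position 57.
The reverse primer anneals to the top strand over positions 46–57, i.e. to GTTTCATACTCG.
Its sequence written 5'→3' is the reverse complement: CGAGTATGAAAC.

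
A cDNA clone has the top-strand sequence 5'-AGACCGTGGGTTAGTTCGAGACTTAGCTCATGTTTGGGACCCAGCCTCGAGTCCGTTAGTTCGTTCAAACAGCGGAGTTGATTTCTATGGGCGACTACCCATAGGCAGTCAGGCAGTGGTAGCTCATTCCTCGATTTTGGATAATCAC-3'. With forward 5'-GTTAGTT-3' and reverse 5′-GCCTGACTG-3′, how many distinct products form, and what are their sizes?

The forward primer GTTAGTT matches the top strand at positions 10–16, 55–61.
The reverse primer's reverse complement is CAGTCAGGC, matching at positions 106–114.
Each forward site pairs with the reverse site to give a product ending at position 114: sizes 105, 60 bp.

Two products: 105 bp, 60 bp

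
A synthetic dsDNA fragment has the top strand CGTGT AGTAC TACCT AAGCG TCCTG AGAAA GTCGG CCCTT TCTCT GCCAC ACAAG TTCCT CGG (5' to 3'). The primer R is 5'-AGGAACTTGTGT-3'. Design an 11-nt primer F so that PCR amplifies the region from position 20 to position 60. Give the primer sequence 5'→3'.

The reverse primer's reverse complement ACACAAGTTCCT matches the template at positions 49–60; the product starts at position 20.
The forward primer is identical to the top strand over positions 20–30: GTCCTGAGAAA.

5'-GTCCTGAGAAA-3'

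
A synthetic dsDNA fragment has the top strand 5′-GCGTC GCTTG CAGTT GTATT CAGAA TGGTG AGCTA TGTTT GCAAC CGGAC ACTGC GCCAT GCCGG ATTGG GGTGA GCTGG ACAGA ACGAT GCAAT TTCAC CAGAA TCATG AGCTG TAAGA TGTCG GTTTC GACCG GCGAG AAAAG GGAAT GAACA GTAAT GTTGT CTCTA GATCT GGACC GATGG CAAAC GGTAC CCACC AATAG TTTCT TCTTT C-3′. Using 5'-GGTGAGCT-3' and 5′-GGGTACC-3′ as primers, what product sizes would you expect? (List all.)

171 bp, 127 bp

The forward primer GGTGAGCT matches the top strand at positions 27–34, 71–78.
The reverse primer's reverse complement is GGTACCC, matching at positions 191–197.
Each forward site pairs with the reverse site to give a product ending at position 197: sizes 171, 127 bp.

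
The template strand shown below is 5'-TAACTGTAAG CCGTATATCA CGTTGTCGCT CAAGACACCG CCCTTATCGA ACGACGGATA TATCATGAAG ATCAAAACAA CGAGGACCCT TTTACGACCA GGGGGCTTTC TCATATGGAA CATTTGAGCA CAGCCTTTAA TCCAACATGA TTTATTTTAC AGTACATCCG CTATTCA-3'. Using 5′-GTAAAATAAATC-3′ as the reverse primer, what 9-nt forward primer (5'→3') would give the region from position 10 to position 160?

The reverse primer's reverse complement GATTTATTTTAC matches the template at positions 149–160; the product starts at position 10.
The forward primer is identical to the top strand over positions 10–18: GCCGTATAT.

5'-GCCGTATAT-3'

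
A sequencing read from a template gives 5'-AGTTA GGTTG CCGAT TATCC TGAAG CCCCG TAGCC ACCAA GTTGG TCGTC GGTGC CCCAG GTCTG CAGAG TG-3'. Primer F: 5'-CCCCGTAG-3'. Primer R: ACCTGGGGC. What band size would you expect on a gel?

37 bp

Scanning the template, CCCCGTAG occurs at positions 26–33; this primer anneals to the bottom strand there with its 3' end pointing downstream.
The reverse primer's reverse complement is GCCCCAGGT, which matches the template at positions 54–62.
Amplicon spans positions 26–62: 37 bp.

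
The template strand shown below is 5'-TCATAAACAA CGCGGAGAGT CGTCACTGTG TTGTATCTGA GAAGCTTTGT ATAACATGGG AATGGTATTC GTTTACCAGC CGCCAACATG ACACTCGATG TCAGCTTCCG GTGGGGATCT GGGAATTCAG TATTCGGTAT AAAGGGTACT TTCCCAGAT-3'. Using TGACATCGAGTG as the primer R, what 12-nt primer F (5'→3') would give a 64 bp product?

5'-AGAAGCTTTGTA-3'

The reverse primer's reverse complement CACTCGATGTCA matches the template at positions 92–103, so the product ends at position 103.
A 64 bp product then starts at position 103 − 64 + 1 = 40.
The forward primer is identical to the top strand there: AGAAGCTTTGTA.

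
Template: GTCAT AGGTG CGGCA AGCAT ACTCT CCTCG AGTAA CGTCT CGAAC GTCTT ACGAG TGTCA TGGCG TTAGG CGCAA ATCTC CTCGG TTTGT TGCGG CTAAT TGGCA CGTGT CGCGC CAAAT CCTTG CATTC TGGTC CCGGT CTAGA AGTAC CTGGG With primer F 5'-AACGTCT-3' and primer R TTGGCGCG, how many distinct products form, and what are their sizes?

The forward primer AACGTCT matches the top strand at positions 34–40, 43–49.
The reverse primer's reverse complement is CGCGCCAA, matching at positions 111–118.
Each forward site pairs with the reverse site to give a product ending at position 118: sizes 85, 76 bp.

Two products: 85 bp, 76 bp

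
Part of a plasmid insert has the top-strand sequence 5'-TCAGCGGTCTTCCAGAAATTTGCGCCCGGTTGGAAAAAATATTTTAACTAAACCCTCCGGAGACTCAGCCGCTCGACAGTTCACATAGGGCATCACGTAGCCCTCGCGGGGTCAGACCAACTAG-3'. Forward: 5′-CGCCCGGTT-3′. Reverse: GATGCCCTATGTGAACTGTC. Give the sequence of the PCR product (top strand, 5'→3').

Forward primer CGCCCGGTT is found on the top strand at positions 23–31.
Taking the reverse complement of GATGCCCTATGTGAACTGTC gives GACAGTTCACATAGGGCATC, found at positions 75–94 on the template; the primer anneals here to the top strand with its 3' end pointing upstream.
The product is the template from position 23 through 94 (72 bp).

5'-CGCCCGGTTGGAAAAAATATTTTAACTAAACCCTCCGGAGACTCAGCCGCTCGACAGTTCACATAGGGCATC-3'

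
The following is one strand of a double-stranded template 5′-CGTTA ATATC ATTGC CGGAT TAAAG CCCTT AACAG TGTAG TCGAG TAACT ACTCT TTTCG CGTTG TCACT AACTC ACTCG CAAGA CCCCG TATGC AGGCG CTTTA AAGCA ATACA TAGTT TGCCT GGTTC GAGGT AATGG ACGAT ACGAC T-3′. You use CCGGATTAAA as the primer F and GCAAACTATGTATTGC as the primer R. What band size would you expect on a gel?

109 bp

Forward primer CCGGATTAAA is found on the top strand at positions 15–24.
The reverse primer's reverse complement is GCAATACATAGTTTGC, which matches the template at positions 108–123.
Amplicon spans positions 15–123: 109 bp.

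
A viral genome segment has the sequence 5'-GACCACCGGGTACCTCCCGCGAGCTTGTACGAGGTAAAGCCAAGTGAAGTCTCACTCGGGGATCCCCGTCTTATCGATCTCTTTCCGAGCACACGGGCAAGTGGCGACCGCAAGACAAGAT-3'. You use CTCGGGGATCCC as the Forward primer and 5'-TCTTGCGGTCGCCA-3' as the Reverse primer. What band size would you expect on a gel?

Scanning the template, CTCGGGGATCCC occurs at positions 55–66; this primer anneals to the bottom strand there with its 3' end pointing downstream.
The reverse primer's reverse complement is TGGCGACCGCAAGA, which matches the template at positions 102–115.
Amplicon spans positions 55–115: 61 bp.

61 bp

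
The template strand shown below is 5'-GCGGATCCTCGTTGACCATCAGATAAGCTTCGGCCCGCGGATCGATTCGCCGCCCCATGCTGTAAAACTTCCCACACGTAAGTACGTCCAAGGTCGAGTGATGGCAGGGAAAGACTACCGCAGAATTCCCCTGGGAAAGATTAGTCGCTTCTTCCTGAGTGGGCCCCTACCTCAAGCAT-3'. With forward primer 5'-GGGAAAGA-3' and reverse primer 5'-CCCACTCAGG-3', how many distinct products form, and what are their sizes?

The forward primer GGGAAAGA matches the top strand at positions 107–114, 133–140.
The reverse primer's reverse complement is CCTGAGTGGG, matching at positions 154–163.
Each forward site pairs with the reverse site to give a product ending at position 163: sizes 57, 31 bp.

Two products: 57 bp, 31 bp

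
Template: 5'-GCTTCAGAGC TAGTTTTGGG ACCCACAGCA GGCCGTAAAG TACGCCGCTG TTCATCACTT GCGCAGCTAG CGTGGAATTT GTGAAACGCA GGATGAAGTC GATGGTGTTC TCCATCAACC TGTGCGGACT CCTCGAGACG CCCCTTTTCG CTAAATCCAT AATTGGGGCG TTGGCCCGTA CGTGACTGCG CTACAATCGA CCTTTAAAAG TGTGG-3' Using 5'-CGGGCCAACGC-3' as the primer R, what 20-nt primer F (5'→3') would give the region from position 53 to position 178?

The reverse primer's reverse complement GCGTTGGCCCG matches the template at positions 168–178; the product starts at position 53.
The forward primer is identical to the top strand over positions 53–72: CATCACTTGCGCAGCTAGCG.

5'-CATCACTTGCGCAGCTAGCG-3'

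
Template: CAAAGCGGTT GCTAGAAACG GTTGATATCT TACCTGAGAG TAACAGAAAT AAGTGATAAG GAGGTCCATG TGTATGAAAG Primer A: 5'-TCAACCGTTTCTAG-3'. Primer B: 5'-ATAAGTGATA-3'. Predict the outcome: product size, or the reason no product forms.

No product — the primers' 3' ends point away from each other.

Primer A (TCAACCGTTTCTAG) has reverse complement CTAGAAACGGTTGA, which matches the top strand at positions 12–25; primer A anneals to the top strand there with its 3' end pointing upstream toward position 12.
Primer B (ATAAGTGATA) matches the top strand directly at positions 49–58; it anneals to the bottom strand with its 3' end pointing downstream toward position 58.
The 3' ends diverge (primer A extends toward position 1, primer B toward position 80), so the primers never converge on a shared product.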